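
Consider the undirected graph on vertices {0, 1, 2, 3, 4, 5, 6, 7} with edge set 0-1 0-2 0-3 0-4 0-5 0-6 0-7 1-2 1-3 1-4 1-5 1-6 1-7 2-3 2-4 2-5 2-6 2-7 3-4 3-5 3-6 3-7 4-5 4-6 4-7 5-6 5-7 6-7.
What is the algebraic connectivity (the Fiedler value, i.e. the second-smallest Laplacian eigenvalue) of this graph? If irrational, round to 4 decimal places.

8

With the vertex order [0, 1, 2, 3, 4, 5, 6, 7], the degrees are [7, 7, 7, 7, 7, 7, 7, 7], giving D = diag(7, 7, 7, 7, 7, 7, 7, 7) and L = D - A. Computing the eigenvalues of L and sorting gives [0, 8, 8, 8, 8, 8, 8, 8]. The Fiedler value lambda_2 = 8 is strictly positive, so the graph is connected. The largest eigenvalue, 8, is at most the vertex count 8. By the matrix-tree theorem the graph has (1/8) * product of the nonzero eigenvalues = 262144 spanning trees.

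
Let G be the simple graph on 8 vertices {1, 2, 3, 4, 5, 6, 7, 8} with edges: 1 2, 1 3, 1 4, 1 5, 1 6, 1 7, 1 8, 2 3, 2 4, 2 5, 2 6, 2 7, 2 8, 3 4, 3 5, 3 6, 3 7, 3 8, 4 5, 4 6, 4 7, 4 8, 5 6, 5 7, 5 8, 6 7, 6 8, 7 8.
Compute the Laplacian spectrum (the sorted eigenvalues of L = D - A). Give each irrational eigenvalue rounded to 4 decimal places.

[0, 8, 8, 8, 8, 8, 8, 8]

With the vertex order [1, 2, 3, 4, 5, 6, 7, 8], the degrees are [7, 7, 7, 7, 7, 7, 7, 7], giving D = diag(7, 7, 7, 7, 7, 7, 7, 7) and L = D - A. Diagonalising L (or applying a numerical eigensolver to the 8x8 matrix) gives the spectrum above. There is one zero in the spectrum, matching the 1 component.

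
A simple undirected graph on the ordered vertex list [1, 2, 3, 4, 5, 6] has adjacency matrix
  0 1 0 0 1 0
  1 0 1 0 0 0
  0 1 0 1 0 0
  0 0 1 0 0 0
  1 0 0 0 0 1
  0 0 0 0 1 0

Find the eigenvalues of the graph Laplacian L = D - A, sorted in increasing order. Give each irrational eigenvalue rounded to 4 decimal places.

With the vertex order [1, 2, 3, 4, 5, 6], the degrees are [2, 2, 2, 1, 2, 1], giving D = diag(2, 2, 2, 1, 2, 1) and L = D - A. L is symmetric positive semidefinite, so every eigenvalue is real and nonnegative. There is one zero in the spectrum, matching the 1 component.

[0, 0.2679, 1, 2, 3, 3.7321]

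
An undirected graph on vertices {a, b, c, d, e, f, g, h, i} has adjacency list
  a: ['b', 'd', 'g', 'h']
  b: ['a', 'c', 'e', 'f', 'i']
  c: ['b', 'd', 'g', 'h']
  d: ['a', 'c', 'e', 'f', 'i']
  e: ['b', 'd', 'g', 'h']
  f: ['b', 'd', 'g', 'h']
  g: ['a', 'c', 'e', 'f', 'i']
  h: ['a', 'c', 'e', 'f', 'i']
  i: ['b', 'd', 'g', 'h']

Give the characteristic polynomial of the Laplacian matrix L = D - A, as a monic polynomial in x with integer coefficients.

x^9 - 40x^8 + 690x^7 - 6720x^6 + 40485x^5 - 154704x^4 + 366560x^3 - 492800x^2 + 288000x

With the vertex order [a, b, c, d, e, f, g, h, i], the degrees are [4, 5, 4, 5, 4, 4, 5, 5, 4], giving D = diag(4, 5, 4, 5, 4, 4, 5, 5, 4) and L = D - A. L has integer entries, so p(x) = det(xI - L) has integer coefficients. Expanding the determinant yields x^9 - 40x^8 + 690x^7 - 6720x^6 + 40485x^5 - 154704x^4 + 366560x^3 - 492800x^2 + 288000x. The constant term is 0 because L is singular (the all-ones vector lies in its kernel).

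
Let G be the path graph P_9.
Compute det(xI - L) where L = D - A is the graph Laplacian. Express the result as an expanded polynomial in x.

x^9 - 16x^8 + 105x^7 - 364x^6 + 715x^5 - 792x^4 + 462x^3 - 120x^2 + 9x

The graph has 9 vertices and degree multiset [2, 2, 2, 2, 2, 2, 2, 1, 1]; D is the diagonal matrix of degrees and L = D - A. L has integer entries, so p(x) = det(xI - L) has integer coefficients. Expanding the determinant yields x^9 - 16x^8 + 105x^7 - 364x^6 + 715x^5 - 792x^4 + 462x^3 - 120x^2 + 9x. The constant term is 0 because L is singular (the all-ones vector lies in its kernel).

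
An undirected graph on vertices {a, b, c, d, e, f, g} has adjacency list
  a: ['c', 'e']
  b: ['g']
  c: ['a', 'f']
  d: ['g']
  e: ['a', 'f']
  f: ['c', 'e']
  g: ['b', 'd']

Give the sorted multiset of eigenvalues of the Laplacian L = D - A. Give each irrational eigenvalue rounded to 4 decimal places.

Reading degrees in the order [a, b, c, d, e, f, g] gives [2, 1, 2, 1, 2, 2, 2]; set D = diag(2, 1, 2, 1, 2, 2, 2) and form L = D - A. L is symmetric positive semidefinite, so every eigenvalue is real and nonnegative. The 2 zero eigenvalues correspond to the 2 connected components. The eigenvalues sum to 12, which equals trace(L) = 2|E|. The largest eigenvalue, 4, is at most the vertex count 7.

[0, 0, 1, 2, 2, 3, 4]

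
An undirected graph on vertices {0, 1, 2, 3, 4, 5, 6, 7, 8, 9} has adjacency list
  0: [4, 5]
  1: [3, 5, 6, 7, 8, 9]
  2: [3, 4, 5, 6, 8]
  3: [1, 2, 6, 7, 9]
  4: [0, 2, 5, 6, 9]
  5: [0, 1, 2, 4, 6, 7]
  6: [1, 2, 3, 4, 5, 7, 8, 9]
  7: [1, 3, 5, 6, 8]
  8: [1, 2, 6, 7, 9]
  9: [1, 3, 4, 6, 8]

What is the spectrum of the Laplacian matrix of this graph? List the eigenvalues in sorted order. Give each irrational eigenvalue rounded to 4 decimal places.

[0, 1.6565, 4.1764, 4.5957, 5, 5.3768, 6.5065, 7.4537, 8.1829, 9.0517]

Each diagonal entry of L is the vertex degree and each off-diagonal entry is -1 where an edge is present, 0 otherwise; in the order [0, 1, 2, 3, 4, 5, 6, 7, 8, 9] the diagonal is [2, 6, 5, 5, 5, 6, 8, 5, 5, 5]. Diagonalising L (or applying a numerical eigensolver to the 10x10 matrix) gives the spectrum above. The single zero eigenvalue shows the graph is connected.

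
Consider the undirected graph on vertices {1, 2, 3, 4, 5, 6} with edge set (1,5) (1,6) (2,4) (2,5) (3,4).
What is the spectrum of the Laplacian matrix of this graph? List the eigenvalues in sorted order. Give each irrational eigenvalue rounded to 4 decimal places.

[0, 0.2679, 1, 2, 3, 3.7321]

Reading degrees in the order [1, 2, 3, 4, 5, 6] gives [2, 2, 1, 2, 2, 1]; set D = diag(2, 2, 1, 2, 2, 1) and form L = D - A. The multiplicity of 0 as a Laplacian eigenvalue equals the number of connected components. The eigenvalues sum to 10, which equals trace(L) = 2|E|. There is one zero in the spectrum, matching the 1 component.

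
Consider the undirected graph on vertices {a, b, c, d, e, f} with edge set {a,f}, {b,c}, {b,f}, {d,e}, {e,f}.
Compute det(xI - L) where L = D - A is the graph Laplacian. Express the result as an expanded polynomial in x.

With the vertex order [a, b, c, d, e, f], the degrees are [1, 2, 1, 1, 2, 3], giving D = diag(1, 2, 1, 1, 2, 3) and L = D - A. Computing det(xI - L) by cofactor expansion (or equivalently via sum-over-permutations) gives x^6 - 10x^5 + 35x^4 - 52x^3 + 31x^2 - 6x. The coefficient of x^5 equals -trace(L) = -10, matching the sum of degrees. By the matrix-tree theorem the graph has (1/6) * product of the nonzero eigenvalues = 1 spanning tree.

x^6 - 10x^5 + 35x^4 - 52x^3 + 31x^2 - 6x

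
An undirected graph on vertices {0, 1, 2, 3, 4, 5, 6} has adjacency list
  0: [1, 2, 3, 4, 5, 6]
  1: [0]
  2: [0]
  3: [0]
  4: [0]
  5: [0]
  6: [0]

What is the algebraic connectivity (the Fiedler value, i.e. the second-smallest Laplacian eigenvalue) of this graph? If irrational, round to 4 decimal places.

Reading degrees in the order [0, 1, 2, 3, 4, 5, 6] gives [6, 1, 1, 1, 1, 1, 1]; set D = diag(6, 1, 1, 1, 1, 1, 1) and form L = D - A. The sorted Laplacian eigenvalues are [0, 1, 1, 1, 1, 1, 7]; the algebraic connectivity is the second entry, 1. The eigenvalues sum to 12, which equals trace(L) = 2|E|.

1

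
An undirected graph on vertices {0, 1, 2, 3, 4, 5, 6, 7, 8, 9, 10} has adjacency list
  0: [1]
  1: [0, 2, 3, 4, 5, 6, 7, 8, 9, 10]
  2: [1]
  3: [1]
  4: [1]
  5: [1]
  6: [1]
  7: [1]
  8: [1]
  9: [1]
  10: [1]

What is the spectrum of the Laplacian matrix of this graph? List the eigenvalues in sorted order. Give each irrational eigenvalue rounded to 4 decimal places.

Reading degrees in the order [0, 1, 2, 3, 4, 5, 6, 7, 8, 9, 10] gives [1, 10, 1, 1, 1, 1, 1, 1, 1, 1, 1]; set D = diag(1, 10, 1, 1, 1, 1, 1, 1, 1, 1, 1) and form L = D - A. L is symmetric positive semidefinite, so every eigenvalue is real and nonnegative.

[0, 1, 1, 1, 1, 1, 1, 1, 1, 1, 11]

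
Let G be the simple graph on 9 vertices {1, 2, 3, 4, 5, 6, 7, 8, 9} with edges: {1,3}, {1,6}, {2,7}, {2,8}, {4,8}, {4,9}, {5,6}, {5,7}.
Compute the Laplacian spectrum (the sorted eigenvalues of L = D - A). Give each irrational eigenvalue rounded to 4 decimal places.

With the vertex order [1, 2, 3, 4, 5, 6, 7, 8, 9], the degrees are [2, 2, 1, 2, 2, 2, 2, 2, 1], giving D = diag(2, 2, 1, 2, 2, 2, 2, 2, 1) and L = D - A. Since every row of L sums to 0, the all-ones vector is in the kernel and 0 is an eigenvalue. The single zero eigenvalue shows the graph is connected. By the matrix-tree theorem the graph has (1/9) * product of the nonzero eigenvalues = 1 spanning tree. The eigenvalues sum to 16, which equals trace(L) = 2|E|.

[0, 0.1206, 0.4679, 1, 1.6527, 2.3473, 3, 3.5321, 3.8794]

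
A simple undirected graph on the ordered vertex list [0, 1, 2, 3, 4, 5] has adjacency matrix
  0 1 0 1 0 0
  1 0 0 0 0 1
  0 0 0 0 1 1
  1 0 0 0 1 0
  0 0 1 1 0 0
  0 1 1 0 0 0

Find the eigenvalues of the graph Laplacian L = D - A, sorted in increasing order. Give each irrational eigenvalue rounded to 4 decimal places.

Each diagonal entry of L is the vertex degree and each off-diagonal entry is -1 where an edge is present, 0 otherwise; in the order [0, 1, 2, 3, 4, 5] the diagonal is [2, 2, 2, 2, 2, 2]. Since every row of L sums to 0, the all-ones vector is in the kernel and 0 is an eigenvalue. The single zero eigenvalue shows the graph is connected. The largest eigenvalue, 4, is at most the vertex count 6.

[0, 1, 1, 3, 3, 4]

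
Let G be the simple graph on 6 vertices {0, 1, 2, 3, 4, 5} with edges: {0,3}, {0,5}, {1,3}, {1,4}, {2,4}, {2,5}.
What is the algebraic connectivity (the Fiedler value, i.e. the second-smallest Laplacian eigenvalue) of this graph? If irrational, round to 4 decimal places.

1

Reading degrees in the order [0, 1, 2, 3, 4, 5] gives [2, 2, 2, 2, 2, 2]; set D = diag(2, 2, 2, 2, 2, 2) and form L = D - A. The sorted Laplacian eigenvalues are [0, 1, 1, 3, 3, 4]; the algebraic connectivity is the second entry, 1. There is one zero in the spectrum, matching the 1 component.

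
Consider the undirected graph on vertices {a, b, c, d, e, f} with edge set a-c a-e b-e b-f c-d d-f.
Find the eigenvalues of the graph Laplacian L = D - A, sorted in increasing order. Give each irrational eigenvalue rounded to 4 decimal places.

With the vertex order [a, b, c, d, e, f], the degrees are [2, 2, 2, 2, 2, 2], giving D = diag(2, 2, 2, 2, 2, 2) and L = D - A. Diagonalising L (or applying a numerical eigensolver to the 6x6 matrix) gives the spectrum above. The eigenvalues sum to 12, which equals trace(L) = 2|E|. The largest eigenvalue, 4, is at most the vertex count 6.

[0, 1, 1, 3, 3, 4]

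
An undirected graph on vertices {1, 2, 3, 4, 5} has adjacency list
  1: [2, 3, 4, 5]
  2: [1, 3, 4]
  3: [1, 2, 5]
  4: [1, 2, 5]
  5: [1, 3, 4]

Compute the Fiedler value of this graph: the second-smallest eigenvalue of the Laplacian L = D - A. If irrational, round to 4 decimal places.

Each diagonal entry of L is the vertex degree and each off-diagonal entry is -1 where an edge is present, 0 otherwise; in the order [1, 2, 3, 4, 5] the diagonal is [4, 3, 3, 3, 3]. The smallest Laplacian eigenvalue is always 0. The next one, lambda_2 = 3, measures how hard the graph is to disconnect: larger values mean better connectivity. The largest eigenvalue, 5, is at most the vertex count 5.

3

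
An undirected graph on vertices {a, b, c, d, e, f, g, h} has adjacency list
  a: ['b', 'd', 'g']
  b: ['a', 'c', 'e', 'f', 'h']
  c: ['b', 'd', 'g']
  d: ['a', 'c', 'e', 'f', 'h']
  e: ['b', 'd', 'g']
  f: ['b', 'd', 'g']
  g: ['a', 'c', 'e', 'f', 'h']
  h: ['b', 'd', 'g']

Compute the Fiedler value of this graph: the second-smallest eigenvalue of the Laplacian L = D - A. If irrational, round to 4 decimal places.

3

Each diagonal entry of L is the vertex degree and each off-diagonal entry is -1 where an edge is present, 0 otherwise; in the order [a, b, c, d, e, f, g, h] the diagonal is [3, 5, 3, 5, 3, 3, 5, 3]. The sorted Laplacian eigenvalues are [0, 3, 3, 3, 3, 5, 5, 8]; the algebraic connectivity is the second entry, 3. By the matrix-tree theorem the graph has (1/8) * product of the nonzero eigenvalues = 2025 spanning trees.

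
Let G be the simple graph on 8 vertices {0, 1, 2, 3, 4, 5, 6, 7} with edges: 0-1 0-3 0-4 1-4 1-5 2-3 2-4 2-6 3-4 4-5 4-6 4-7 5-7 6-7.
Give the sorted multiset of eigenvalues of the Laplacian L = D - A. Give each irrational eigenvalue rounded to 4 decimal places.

[0, 1.7530, 1.7530, 3.4450, 3.4450, 4.8019, 4.8019, 8]

Reading degrees in the order [0, 1, 2, 3, 4, 5, 6, 7] gives [3, 3, 3, 3, 7, 3, 3, 3]; set D = diag(3, 3, 3, 3, 7, 3, 3, 3) and form L = D - A. The multiplicity of 0 as a Laplacian eigenvalue equals the number of connected components. There is one zero in the spectrum, matching the 1 component.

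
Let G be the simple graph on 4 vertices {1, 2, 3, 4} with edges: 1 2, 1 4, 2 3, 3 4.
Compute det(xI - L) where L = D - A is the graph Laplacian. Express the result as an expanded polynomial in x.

x^4 - 8x^3 + 20x^2 - 16x

With the vertex order [1, 2, 3, 4], the degrees are [2, 2, 2, 2], giving D = diag(2, 2, 2, 2) and L = D - A. L has integer entries, so p(x) = det(xI - L) has integer coefficients. Expanding the determinant yields x^4 - 8x^3 + 20x^2 - 16x. Since p(0) = det(-L) = 0, x divides p(x). There is one zero in the spectrum, matching the 1 component. The eigenvalues sum to 8, which equals trace(L) = 2|E|.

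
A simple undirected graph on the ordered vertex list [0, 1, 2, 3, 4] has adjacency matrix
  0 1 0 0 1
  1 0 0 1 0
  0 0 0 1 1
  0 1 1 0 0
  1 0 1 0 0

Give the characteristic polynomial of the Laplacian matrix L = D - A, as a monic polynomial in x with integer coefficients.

With the vertex order [0, 1, 2, 3, 4], the degrees are [2, 2, 2, 2, 2], giving D = diag(2, 2, 2, 2, 2) and L = D - A. L has integer entries, so p(x) = det(xI - L) has integer coefficients. Expanding the determinant yields x^5 - 10x^4 + 35x^3 - 50x^2 + 25x. The constant term is 0 because L is singular (the all-ones vector lies in its kernel). By the matrix-tree theorem the graph has (1/5) * product of the nonzero eigenvalues = 5 spanning trees. The eigenvalues sum to 10, which equals trace(L) = 2|E|.

x^5 - 10x^4 + 35x^3 - 50x^2 + 25x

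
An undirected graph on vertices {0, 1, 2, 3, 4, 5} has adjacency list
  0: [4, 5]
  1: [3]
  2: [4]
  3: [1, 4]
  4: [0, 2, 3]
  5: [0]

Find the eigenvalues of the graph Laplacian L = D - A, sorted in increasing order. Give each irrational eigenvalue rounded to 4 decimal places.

[0, 0.3820, 0.6972, 2, 2.6180, 4.3028]

With the vertex order [0, 1, 2, 3, 4, 5], the degrees are [2, 1, 1, 2, 3, 1], giving D = diag(2, 1, 1, 2, 3, 1) and L = D - A. The multiplicity of 0 as a Laplacian eigenvalue equals the number of connected components. By the matrix-tree theorem the graph has (1/6) * product of the nonzero eigenvalues = 1 spanning tree.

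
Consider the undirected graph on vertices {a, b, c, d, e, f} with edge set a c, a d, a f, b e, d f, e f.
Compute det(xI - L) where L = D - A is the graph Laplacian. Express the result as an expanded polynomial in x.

x^6 - 12x^5 + 52x^4 - 98x^3 + 76x^2 - 18x

Each diagonal entry of L is the vertex degree and each off-diagonal entry is -1 where an edge is present, 0 otherwise; in the order [a, b, c, d, e, f] the diagonal is [3, 1, 1, 2, 2, 3]. Computing det(xI - L) by cofactor expansion (or equivalently via sum-over-permutations) gives x^6 - 12x^5 + 52x^4 - 98x^3 + 76x^2 - 18x. The constant term is 0 because L is singular (the all-ones vector lies in its kernel). There is one zero in the spectrum, matching the 1 component.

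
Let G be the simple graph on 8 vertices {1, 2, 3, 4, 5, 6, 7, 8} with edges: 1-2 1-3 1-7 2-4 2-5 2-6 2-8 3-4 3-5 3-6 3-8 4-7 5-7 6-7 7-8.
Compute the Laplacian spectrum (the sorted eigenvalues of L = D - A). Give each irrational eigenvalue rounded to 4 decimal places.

[0, 3, 3, 3, 3, 5, 5, 8]

With the vertex order [1, 2, 3, 4, 5, 6, 7, 8], the degrees are [3, 5, 5, 3, 3, 3, 5, 3], giving D = diag(3, 5, 5, 3, 3, 3, 5, 3) and L = D - A. The multiplicity of 0 as a Laplacian eigenvalue equals the number of connected components. The eigenvalues sum to 30, which equals trace(L) = 2|E|.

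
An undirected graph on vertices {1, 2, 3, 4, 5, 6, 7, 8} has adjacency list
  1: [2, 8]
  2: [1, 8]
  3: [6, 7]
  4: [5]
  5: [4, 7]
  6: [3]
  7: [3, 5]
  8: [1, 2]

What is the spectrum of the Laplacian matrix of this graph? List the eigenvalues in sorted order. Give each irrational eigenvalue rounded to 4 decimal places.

[0, 0, 0.3820, 1.3820, 2.6180, 3, 3, 3.6180]

Reading degrees in the order [1, 2, 3, 4, 5, 6, 7, 8] gives [2, 2, 2, 1, 2, 1, 2, 2]; set D = diag(2, 2, 2, 1, 2, 1, 2, 2) and form L = D - A. L is symmetric positive semidefinite, so every eigenvalue is real and nonnegative. The 2 zero eigenvalues correspond to the 2 connected components. The largest eigenvalue, 3.6180, is at most the vertex count 8. The eigenvalues sum to 14, which equals trace(L) = 2|E|.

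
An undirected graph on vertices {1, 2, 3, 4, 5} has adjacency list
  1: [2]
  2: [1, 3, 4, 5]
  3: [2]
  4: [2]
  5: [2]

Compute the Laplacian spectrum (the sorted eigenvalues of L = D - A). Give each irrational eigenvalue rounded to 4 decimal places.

[0, 1, 1, 1, 5]

Each diagonal entry of L is the vertex degree and each off-diagonal entry is -1 where an edge is present, 0 otherwise; in the order [1, 2, 3, 4, 5] the diagonal is [1, 4, 1, 1, 1]. Since every row of L sums to 0, the all-ones vector is in the kernel and 0 is an eigenvalue. The single zero eigenvalue shows the graph is connected. There is one zero in the spectrum, matching the 1 component. The largest eigenvalue, 5, is at most the vertex count 5.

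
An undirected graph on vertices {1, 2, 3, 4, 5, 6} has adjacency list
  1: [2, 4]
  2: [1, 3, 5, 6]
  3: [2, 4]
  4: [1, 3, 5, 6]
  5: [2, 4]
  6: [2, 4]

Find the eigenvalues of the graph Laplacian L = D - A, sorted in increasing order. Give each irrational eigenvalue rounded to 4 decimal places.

[0, 2, 2, 2, 4, 6]

Reading degrees in the order [1, 2, 3, 4, 5, 6] gives [2, 4, 2, 4, 2, 2]; set D = diag(2, 4, 2, 4, 2, 2) and form L = D - A. L is symmetric positive semidefinite, so every eigenvalue is real and nonnegative. The eigenvalues sum to 16, which equals trace(L) = 2|E|.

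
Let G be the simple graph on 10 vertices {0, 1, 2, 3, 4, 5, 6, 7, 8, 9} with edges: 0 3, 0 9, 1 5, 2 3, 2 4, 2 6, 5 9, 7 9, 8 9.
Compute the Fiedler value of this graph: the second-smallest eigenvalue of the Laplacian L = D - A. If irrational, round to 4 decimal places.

Each diagonal entry of L is the vertex degree and each off-diagonal entry is -1 where an edge is present, 0 otherwise; in the order [0, 1, 2, 3, 4, 5, 6, 7, 8, 9] the diagonal is [2, 1, 3, 2, 1, 2, 1, 1, 1, 4]. Computing the eigenvalues of L and sorting gives [0, 0.1442, 0.5188, 1, 1, 1, 2.3111, 2.6784, 4.1701, 5.1774]. The Fiedler value lambda_2 = 0.1442 is strictly positive, so the graph is connected. The eigenvalues sum to 18, which equals trace(L) = 2|E|.

0.1442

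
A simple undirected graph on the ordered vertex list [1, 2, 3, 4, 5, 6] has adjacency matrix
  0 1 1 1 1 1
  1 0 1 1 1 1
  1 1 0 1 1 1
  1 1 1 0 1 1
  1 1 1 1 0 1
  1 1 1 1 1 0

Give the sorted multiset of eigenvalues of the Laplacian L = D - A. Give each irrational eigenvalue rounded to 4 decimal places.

Reading degrees in the order [1, 2, 3, 4, 5, 6] gives [5, 5, 5, 5, 5, 5]; set D = diag(5, 5, 5, 5, 5, 5) and form L = D - A. Diagonalising L (or applying a numerical eigensolver to the 6x6 matrix) gives the spectrum above. By the matrix-tree theorem the graph has (1/6) * product of the nonzero eigenvalues = 1296 spanning trees.

[0, 6, 6, 6, 6, 6]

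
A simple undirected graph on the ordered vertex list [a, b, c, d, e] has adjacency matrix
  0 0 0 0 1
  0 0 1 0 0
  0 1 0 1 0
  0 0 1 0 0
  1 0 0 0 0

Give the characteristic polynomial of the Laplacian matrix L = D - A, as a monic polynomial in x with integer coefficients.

Reading degrees in the order [a, b, c, d, e] gives [1, 1, 2, 1, 1]; set D = diag(1, 1, 2, 1, 1) and form L = D - A. The eigenvalues of L are [0, 0, 1, 2, 3]; the characteristic polynomial is the product of (x - lambda_i), which multiplies out to x^5 - 6x^4 + 11x^3 - 6x^2. The constant term is 0 because L is singular (the all-ones vector lies in its kernel).

x^5 - 6x^4 + 11x^3 - 6x^2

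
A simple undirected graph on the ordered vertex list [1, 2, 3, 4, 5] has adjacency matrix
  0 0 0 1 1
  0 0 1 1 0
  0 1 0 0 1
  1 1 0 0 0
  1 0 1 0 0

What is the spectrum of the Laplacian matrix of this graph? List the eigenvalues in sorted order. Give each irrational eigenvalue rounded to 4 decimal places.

Each diagonal entry of L is the vertex degree and each off-diagonal entry is -1 where an edge is present, 0 otherwise; in the order [1, 2, 3, 4, 5] the diagonal is [2, 2, 2, 2, 2]. L is symmetric positive semidefinite, so every eigenvalue is real and nonnegative. The single zero eigenvalue shows the graph is connected. The largest eigenvalue, 3.6180, is at most the vertex count 5.

[0, 1.3820, 1.3820, 3.6180, 3.6180]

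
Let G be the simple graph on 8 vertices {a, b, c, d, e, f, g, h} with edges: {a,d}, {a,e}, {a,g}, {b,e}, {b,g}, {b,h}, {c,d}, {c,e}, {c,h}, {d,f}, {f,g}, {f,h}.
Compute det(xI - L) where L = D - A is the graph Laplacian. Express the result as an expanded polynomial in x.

Reading degrees in the order [a, b, c, d, e, f, g, h] gives [3, 3, 3, 3, 3, 3, 3, 3]; set D = diag(3, 3, 3, 3, 3, 3, 3, 3) and form L = D - A. Computing det(xI - L) by cofactor expansion (or equivalently via sum-over-permutations) gives x^8 - 24x^7 + 240x^6 - 1296x^5 + 4080x^4 - 7488x^3 + 7424x^2 - 3072x. The constant term is 0 because L is singular (the all-ones vector lies in its kernel). By the matrix-tree theorem the graph has (1/8) * product of the nonzero eigenvalues = 384 spanning trees.

x^8 - 24x^7 + 240x^6 - 1296x^5 + 4080x^4 - 7488x^3 + 7424x^2 - 3072x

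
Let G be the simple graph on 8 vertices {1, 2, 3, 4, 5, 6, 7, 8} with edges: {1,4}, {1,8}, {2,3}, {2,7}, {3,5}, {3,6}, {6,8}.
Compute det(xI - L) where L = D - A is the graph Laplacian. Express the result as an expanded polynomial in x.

With the vertex order [1, 2, 3, 4, 5, 6, 7, 8], the degrees are [2, 2, 3, 1, 1, 2, 1, 2], giving D = diag(2, 2, 3, 1, 1, 2, 1, 2) and L = D - A. L has integer entries, so p(x) = det(xI - L) has integer coefficients. Expanding the determinant yields x^8 - 14x^7 + 77x^6 - 212x^5 + 308x^4 - 228x^3 + 76x^2 - 8x. The coefficient of x^7 equals -trace(L) = -14, matching the sum of degrees.

x^8 - 14x^7 + 77x^6 - 212x^5 + 308x^4 - 228x^3 + 76x^2 - 8x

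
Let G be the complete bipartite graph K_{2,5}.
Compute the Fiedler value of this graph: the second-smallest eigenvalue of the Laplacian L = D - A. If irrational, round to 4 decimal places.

2

The graph has 7 vertices and degree multiset [5, 5, 2, 2, 2, 2, 2]; D is the diagonal matrix of degrees and L = D - A. The sorted Laplacian eigenvalues are [0, 2, 2, 2, 2, 5, 7]; the algebraic connectivity is the second entry, 2.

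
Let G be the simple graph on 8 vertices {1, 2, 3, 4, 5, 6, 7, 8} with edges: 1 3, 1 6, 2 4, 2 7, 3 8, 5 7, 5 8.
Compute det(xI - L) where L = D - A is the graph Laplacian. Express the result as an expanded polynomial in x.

Reading degrees in the order [1, 2, 3, 4, 5, 6, 7, 8] gives [2, 2, 2, 1, 2, 1, 2, 2]; set D = diag(2, 2, 2, 1, 2, 1, 2, 2) and form L = D - A. Computing det(xI - L) by cofactor expansion (or equivalently via sum-over-permutations) gives x^8 - 14x^7 + 78x^6 - 220x^5 + 330x^4 - 252x^3 + 84x^2 - 8x. The constant term is 0 because L is singular (the all-ones vector lies in its kernel).

x^8 - 14x^7 + 78x^6 - 220x^5 + 330x^4 - 252x^3 + 84x^2 - 8x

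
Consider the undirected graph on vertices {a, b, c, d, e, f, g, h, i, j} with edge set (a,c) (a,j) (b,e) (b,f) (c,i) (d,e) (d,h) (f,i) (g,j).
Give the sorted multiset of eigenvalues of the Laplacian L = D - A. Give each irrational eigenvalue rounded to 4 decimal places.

[0, 0.0979, 0.3820, 0.8244, 1.3820, 2, 2.6180, 3.1756, 3.6180, 3.9021]

Reading degrees in the order [a, b, c, d, e, f, g, h, i, j] gives [2, 2, 2, 2, 2, 2, 1, 1, 2, 2]; set D = diag(2, 2, 2, 2, 2, 2, 1, 1, 2, 2) and form L = D - A. Since every row of L sums to 0, the all-ones vector is in the kernel and 0 is an eigenvalue. By the matrix-tree theorem the graph has (1/10) * product of the nonzero eigenvalues = 1 spanning tree.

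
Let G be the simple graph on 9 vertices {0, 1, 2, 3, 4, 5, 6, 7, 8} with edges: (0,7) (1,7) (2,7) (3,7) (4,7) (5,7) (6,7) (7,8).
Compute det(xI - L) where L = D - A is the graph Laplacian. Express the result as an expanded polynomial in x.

x^9 - 16x^8 + 84x^7 - 224x^6 + 350x^5 - 336x^4 + 196x^3 - 64x^2 + 9x

Each diagonal entry of L is the vertex degree and each off-diagonal entry is -1 where an edge is present, 0 otherwise; in the order [0, 1, 2, 3, 4, 5, 6, 7, 8] the diagonal is [1, 1, 1, 1, 1, 1, 1, 8, 1]. Computing det(xI - L) by cofactor expansion (or equivalently via sum-over-permutations) gives x^9 - 16x^8 + 84x^7 - 224x^6 + 350x^5 - 336x^4 + 196x^3 - 64x^2 + 9x. Since p(0) = det(-L) = 0, x divides p(x). The eigenvalues sum to 16, which equals trace(L) = 2|E|. The largest eigenvalue, 9, is at most the vertex count 9.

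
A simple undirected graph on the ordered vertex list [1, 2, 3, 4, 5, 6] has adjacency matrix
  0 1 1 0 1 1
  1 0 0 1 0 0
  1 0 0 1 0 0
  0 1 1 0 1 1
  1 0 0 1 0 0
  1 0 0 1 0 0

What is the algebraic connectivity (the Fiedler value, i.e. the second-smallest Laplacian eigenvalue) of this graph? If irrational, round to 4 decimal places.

Reading degrees in the order [1, 2, 3, 4, 5, 6] gives [4, 2, 2, 4, 2, 2]; set D = diag(4, 2, 2, 4, 2, 2) and form L = D - A. Computing the eigenvalues of L and sorting gives [0, 2, 2, 2, 4, 6]. The Fiedler value lambda_2 = 2 is strictly positive, so the graph is connected.

2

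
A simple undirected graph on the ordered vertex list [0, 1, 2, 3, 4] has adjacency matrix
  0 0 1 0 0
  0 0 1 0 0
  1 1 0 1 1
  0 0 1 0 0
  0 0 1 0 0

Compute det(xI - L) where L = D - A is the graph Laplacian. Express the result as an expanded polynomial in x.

With the vertex order [0, 1, 2, 3, 4], the degrees are [1, 1, 4, 1, 1], giving D = diag(1, 1, 4, 1, 1) and L = D - A. The eigenvalues of L are [0, 1, 1, 1, 5]; the characteristic polynomial is the product of (x - lambda_i), which multiplies out to x^5 - 8x^4 + 18x^3 - 16x^2 + 5x. The coefficient of x^4 equals -trace(L) = -8, matching the sum of degrees. The largest eigenvalue, 5, is at most the vertex count 5.

x^5 - 8x^4 + 18x^3 - 16x^2 + 5x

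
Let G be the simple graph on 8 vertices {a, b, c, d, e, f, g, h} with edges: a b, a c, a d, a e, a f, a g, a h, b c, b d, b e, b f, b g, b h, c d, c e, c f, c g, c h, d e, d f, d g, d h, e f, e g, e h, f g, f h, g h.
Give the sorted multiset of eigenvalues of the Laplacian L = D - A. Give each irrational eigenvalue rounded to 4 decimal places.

Reading degrees in the order [a, b, c, d, e, f, g, h] gives [7, 7, 7, 7, 7, 7, 7, 7]; set D = diag(7, 7, 7, 7, 7, 7, 7, 7) and form L = D - A. Since every row of L sums to 0, the all-ones vector is in the kernel and 0 is an eigenvalue. The largest eigenvalue, 8, is at most the vertex count 8. By the matrix-tree theorem the graph has (1/8) * product of the nonzero eigenvalues = 262144 spanning trees.

[0, 8, 8, 8, 8, 8, 8, 8]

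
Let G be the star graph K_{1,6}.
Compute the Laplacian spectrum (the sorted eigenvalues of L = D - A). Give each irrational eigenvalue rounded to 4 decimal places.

The graph has 7 vertices and degree multiset [6, 1, 1, 1, 1, 1, 1]; D is the diagonal matrix of degrees and L = D - A. L is symmetric positive semidefinite, so every eigenvalue is real and nonnegative. The single zero eigenvalue shows the graph is connected. The largest eigenvalue, 7, is at most the vertex count 7.

[0, 1, 1, 1, 1, 1, 7]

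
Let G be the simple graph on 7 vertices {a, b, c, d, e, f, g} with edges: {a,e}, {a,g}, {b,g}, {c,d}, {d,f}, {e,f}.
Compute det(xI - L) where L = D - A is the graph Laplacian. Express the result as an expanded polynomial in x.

x^7 - 12x^6 + 55x^5 - 120x^4 + 126x^3 - 56x^2 + 7x

Reading degrees in the order [a, b, c, d, e, f, g] gives [2, 1, 1, 2, 2, 2, 2]; set D = diag(2, 1, 1, 2, 2, 2, 2) and form L = D - A. Computing det(xI - L) by cofactor expansion (or equivalently via sum-over-permutations) gives x^7 - 12x^6 + 55x^5 - 120x^4 + 126x^3 - 56x^2 + 7x. The coefficient of x^6 equals -trace(L) = -12, matching the sum of degrees. The eigenvalues sum to 12, which equals trace(L) = 2|E|.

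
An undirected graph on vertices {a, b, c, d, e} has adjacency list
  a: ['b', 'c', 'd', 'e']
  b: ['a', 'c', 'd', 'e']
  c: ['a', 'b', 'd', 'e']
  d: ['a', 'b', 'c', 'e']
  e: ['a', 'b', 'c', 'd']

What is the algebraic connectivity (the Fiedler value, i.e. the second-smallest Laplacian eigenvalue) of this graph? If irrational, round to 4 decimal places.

5

Each diagonal entry of L is the vertex degree and each off-diagonal entry is -1 where an edge is present, 0 otherwise; in the order [a, b, c, d, e] the diagonal is [4, 4, 4, 4, 4]. Computing the eigenvalues of L and sorting gives [0, 5, 5, 5, 5]. The Fiedler value lambda_2 = 5 is strictly positive, so the graph is connected. By the matrix-tree theorem the graph has (1/5) * product of the nonzero eigenvalues = 125 spanning trees.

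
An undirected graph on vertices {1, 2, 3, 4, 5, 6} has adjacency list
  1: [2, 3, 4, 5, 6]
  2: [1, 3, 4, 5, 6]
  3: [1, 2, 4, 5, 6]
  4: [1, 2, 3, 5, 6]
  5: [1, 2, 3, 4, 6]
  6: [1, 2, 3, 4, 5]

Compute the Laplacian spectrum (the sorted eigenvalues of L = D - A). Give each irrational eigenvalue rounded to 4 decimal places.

[0, 6, 6, 6, 6, 6]

With the vertex order [1, 2, 3, 4, 5, 6], the degrees are [5, 5, 5, 5, 5, 5], giving D = diag(5, 5, 5, 5, 5, 5) and L = D - A. The multiplicity of 0 as a Laplacian eigenvalue equals the number of connected components. The single zero eigenvalue shows the graph is connected. The eigenvalues sum to 30, which equals trace(L) = 2|E|.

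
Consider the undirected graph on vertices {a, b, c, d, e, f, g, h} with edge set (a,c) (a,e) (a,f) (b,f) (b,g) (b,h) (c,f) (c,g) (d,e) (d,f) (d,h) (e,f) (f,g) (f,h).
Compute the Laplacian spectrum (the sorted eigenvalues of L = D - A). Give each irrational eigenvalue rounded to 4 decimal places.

Reading degrees in the order [a, b, c, d, e, f, g, h] gives [3, 3, 3, 3, 3, 7, 3, 3]; set D = diag(3, 3, 3, 3, 3, 7, 3, 3) and form L = D - A. L is symmetric positive semidefinite, so every eigenvalue is real and nonnegative. The single zero eigenvalue shows the graph is connected. The largest eigenvalue, 8, is at most the vertex count 8.

[0, 1.7530, 1.7530, 3.4450, 3.4450, 4.8019, 4.8019, 8]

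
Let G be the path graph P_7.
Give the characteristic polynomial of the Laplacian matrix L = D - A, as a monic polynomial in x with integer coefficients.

The graph has 7 vertices and degree multiset [2, 2, 2, 2, 2, 1, 1]; D is the diagonal matrix of degrees and L = D - A. Computing det(xI - L) by cofactor expansion (or equivalently via sum-over-permutations) gives x^7 - 12x^6 + 55x^5 - 120x^4 + 126x^3 - 56x^2 + 7x. Since p(0) = det(-L) = 0, x divides p(x). By the matrix-tree theorem the graph has (1/7) * product of the nonzero eigenvalues = 1 spanning tree. There is one zero in the spectrum, matching the 1 component.

x^7 - 12x^6 + 55x^5 - 120x^4 + 126x^3 - 56x^2 + 7x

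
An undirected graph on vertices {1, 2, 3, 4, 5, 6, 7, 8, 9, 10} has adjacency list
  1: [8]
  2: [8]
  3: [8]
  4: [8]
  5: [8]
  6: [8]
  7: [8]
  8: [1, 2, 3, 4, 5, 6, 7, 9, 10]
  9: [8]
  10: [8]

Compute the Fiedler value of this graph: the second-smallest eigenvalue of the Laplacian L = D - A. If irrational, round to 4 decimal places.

1

With the vertex order [1, 2, 3, 4, 5, 6, 7, 8, 9, 10], the degrees are [1, 1, 1, 1, 1, 1, 1, 9, 1, 1], giving D = diag(1, 1, 1, 1, 1, 1, 1, 9, 1, 1) and L = D - A. Computing the eigenvalues of L and sorting gives [0, 1, 1, 1, 1, 1, 1, 1, 1, 10]. The Fiedler value lambda_2 = 1 is strictly positive, so the graph is connected. The largest eigenvalue, 10, is at most the vertex count 10. There is one zero in the spectrum, matching the 1 component.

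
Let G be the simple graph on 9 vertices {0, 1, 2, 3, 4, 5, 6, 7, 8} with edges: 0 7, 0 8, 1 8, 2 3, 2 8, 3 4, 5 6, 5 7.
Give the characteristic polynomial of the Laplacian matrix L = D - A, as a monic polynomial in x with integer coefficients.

x^9 - 16x^8 + 104x^7 - 354x^6 + 678x^5 - 730x^4 + 416x^3 - 108x^2 + 9x

With the vertex order [0, 1, 2, 3, 4, 5, 6, 7, 8], the degrees are [2, 1, 2, 2, 1, 2, 1, 2, 3], giving D = diag(2, 1, 2, 2, 1, 2, 1, 2, 3) and L = D - A. L has integer entries, so p(x) = det(xI - L) has integer coefficients. Expanding the determinant yields x^9 - 16x^8 + 104x^7 - 354x^6 + 678x^5 - 730x^4 + 416x^3 - 108x^2 + 9x. Since p(0) = det(-L) = 0, x divides p(x). By the matrix-tree theorem the graph has (1/9) * product of the nonzero eigenvalues = 1 spanning tree.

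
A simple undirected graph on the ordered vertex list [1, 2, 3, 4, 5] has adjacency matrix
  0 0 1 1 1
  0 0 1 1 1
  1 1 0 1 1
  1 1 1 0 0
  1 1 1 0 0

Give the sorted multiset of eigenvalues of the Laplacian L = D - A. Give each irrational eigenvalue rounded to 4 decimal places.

[0, 3, 3, 5, 5]

Each diagonal entry of L is the vertex degree and each off-diagonal entry is -1 where an edge is present, 0 otherwise; in the order [1, 2, 3, 4, 5] the diagonal is [3, 3, 4, 3, 3]. Diagonalising L (or applying a numerical eigensolver to the 5x5 matrix) gives the spectrum above. The single zero eigenvalue shows the graph is connected.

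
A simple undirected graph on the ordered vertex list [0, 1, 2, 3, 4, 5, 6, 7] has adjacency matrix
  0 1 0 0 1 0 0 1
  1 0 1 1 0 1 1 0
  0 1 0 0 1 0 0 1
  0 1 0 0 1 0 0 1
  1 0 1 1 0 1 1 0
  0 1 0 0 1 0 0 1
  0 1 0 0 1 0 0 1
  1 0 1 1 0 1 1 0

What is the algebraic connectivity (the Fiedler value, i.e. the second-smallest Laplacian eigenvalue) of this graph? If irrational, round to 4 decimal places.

Each diagonal entry of L is the vertex degree and each off-diagonal entry is -1 where an edge is present, 0 otherwise; in the order [0, 1, 2, 3, 4, 5, 6, 7] the diagonal is [3, 5, 3, 3, 5, 3, 3, 5]. The sorted Laplacian eigenvalues are [0, 3, 3, 3, 3, 5, 5, 8]; the algebraic connectivity is the second entry, 3. The eigenvalues sum to 30, which equals trace(L) = 2|E|.

3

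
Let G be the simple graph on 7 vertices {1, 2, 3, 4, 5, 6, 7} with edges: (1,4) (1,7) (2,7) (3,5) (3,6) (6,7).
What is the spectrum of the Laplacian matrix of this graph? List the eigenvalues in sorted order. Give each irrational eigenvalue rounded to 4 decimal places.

Each diagonal entry of L is the vertex degree and each off-diagonal entry is -1 where an edge is present, 0 otherwise; in the order [1, 2, 3, 4, 5, 6, 7] the diagonal is [2, 1, 2, 1, 1, 2, 3]. Since every row of L sums to 0, the all-ones vector is in the kernel and 0 is an eigenvalue. The eigenvalues sum to 12, which equals trace(L) = 2|E|. The largest eigenvalue, 4.3342, is at most the vertex count 7.

[0, 0.2603, 0.6262, 1.4055, 2.2742, 3.0996, 4.3342]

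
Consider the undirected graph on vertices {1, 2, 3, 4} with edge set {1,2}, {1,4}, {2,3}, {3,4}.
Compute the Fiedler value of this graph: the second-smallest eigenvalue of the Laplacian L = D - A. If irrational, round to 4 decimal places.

2

With the vertex order [1, 2, 3, 4], the degrees are [2, 2, 2, 2], giving D = diag(2, 2, 2, 2) and L = D - A. The sorted Laplacian eigenvalues are [0, 2, 2, 4]; the algebraic connectivity is the second entry, 2. There is one zero in the spectrum, matching the 1 component.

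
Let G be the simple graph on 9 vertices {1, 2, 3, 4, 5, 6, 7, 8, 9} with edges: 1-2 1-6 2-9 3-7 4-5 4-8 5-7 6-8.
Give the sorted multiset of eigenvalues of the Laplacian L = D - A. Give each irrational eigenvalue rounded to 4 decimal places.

With the vertex order [1, 2, 3, 4, 5, 6, 7, 8, 9], the degrees are [2, 2, 1, 2, 2, 2, 2, 2, 1], giving D = diag(2, 2, 1, 2, 2, 2, 2, 2, 1) and L = D - A. Since every row of L sums to 0, the all-ones vector is in the kernel and 0 is an eigenvalue. The single zero eigenvalue shows the graph is connected. The largest eigenvalue, 3.8794, is at most the vertex count 9. By the matrix-tree theorem the graph has (1/9) * product of the nonzero eigenvalues = 1 spanning tree.

[0, 0.1206, 0.4679, 1, 1.6527, 2.3473, 3, 3.5321, 3.8794]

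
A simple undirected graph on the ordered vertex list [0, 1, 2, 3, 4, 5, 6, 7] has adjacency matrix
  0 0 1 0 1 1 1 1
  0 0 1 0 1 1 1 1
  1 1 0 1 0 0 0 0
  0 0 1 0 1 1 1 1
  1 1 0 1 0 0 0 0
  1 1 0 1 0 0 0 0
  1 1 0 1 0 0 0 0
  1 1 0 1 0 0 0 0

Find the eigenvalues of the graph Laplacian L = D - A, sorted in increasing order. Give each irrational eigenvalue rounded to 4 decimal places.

Reading degrees in the order [0, 1, 2, 3, 4, 5, 6, 7] gives [5, 5, 3, 5, 3, 3, 3, 3]; set D = diag(5, 5, 3, 5, 3, 3, 3, 3) and form L = D - A. L is symmetric positive semidefinite, so every eigenvalue is real and nonnegative. The single zero eigenvalue shows the graph is connected. The largest eigenvalue, 8, is at most the vertex count 8.

[0, 3, 3, 3, 3, 5, 5, 8]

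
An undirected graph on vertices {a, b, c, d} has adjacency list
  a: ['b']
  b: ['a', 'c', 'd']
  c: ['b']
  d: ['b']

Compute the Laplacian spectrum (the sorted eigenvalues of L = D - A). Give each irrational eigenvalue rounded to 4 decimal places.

[0, 1, 1, 4]

Reading degrees in the order [a, b, c, d] gives [1, 3, 1, 1]; set D = diag(1, 3, 1, 1) and form L = D - A. Since every row of L sums to 0, the all-ones vector is in the kernel and 0 is an eigenvalue. The single zero eigenvalue shows the graph is connected.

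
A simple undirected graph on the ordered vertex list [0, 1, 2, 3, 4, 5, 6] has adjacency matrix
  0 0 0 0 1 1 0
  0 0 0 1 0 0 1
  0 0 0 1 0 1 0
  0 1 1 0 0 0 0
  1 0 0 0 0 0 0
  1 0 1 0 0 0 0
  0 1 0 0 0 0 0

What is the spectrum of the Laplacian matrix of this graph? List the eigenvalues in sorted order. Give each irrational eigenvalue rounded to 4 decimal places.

[0, 0.1981, 0.7530, 1.5550, 2.4450, 3.2470, 3.8019]

Reading degrees in the order [0, 1, 2, 3, 4, 5, 6] gives [2, 2, 2, 2, 1, 2, 1]; set D = diag(2, 2, 2, 2, 1, 2, 1) and form L = D - A. Diagonalising L (or applying a numerical eigensolver to the 7x7 matrix) gives the spectrum above. The single zero eigenvalue shows the graph is connected.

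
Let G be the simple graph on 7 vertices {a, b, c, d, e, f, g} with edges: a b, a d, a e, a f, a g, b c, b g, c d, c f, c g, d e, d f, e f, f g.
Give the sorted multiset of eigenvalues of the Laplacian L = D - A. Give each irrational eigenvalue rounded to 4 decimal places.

[0, 2.1392, 3.7459, 4.3820, 5, 6.1149, 6.6180]

Each diagonal entry of L is the vertex degree and each off-diagonal entry is -1 where an edge is present, 0 otherwise; in the order [a, b, c, d, e, f, g] the diagonal is [5, 3, 4, 4, 3, 5, 4]. Since every row of L sums to 0, the all-ones vector is in the kernel and 0 is an eigenvalue. The largest eigenvalue, 6.6180, is at most the vertex count 7.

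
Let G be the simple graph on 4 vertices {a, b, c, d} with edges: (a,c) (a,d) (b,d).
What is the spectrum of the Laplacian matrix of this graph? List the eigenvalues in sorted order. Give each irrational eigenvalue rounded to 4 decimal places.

With the vertex order [a, b, c, d], the degrees are [2, 1, 1, 2], giving D = diag(2, 1, 1, 2) and L = D - A. Since every row of L sums to 0, the all-ones vector is in the kernel and 0 is an eigenvalue. By the matrix-tree theorem the graph has (1/4) * product of the nonzero eigenvalues = 1 spanning tree.

[0, 0.5858, 2, 3.4142]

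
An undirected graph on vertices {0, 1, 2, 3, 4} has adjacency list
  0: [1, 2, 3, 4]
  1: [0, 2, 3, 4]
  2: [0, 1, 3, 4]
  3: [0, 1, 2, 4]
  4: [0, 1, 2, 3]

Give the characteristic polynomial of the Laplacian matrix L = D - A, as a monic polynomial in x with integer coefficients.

With the vertex order [0, 1, 2, 3, 4], the degrees are [4, 4, 4, 4, 4], giving D = diag(4, 4, 4, 4, 4) and L = D - A. L has integer entries, so p(x) = det(xI - L) has integer coefficients. Expanding the determinant yields x^5 - 20x^4 + 150x^3 - 500x^2 + 625x. The coefficient of x^4 equals -trace(L) = -20, matching the sum of degrees. There is one zero in the spectrum, matching the 1 component.

x^5 - 20x^4 + 150x^3 - 500x^2 + 625x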